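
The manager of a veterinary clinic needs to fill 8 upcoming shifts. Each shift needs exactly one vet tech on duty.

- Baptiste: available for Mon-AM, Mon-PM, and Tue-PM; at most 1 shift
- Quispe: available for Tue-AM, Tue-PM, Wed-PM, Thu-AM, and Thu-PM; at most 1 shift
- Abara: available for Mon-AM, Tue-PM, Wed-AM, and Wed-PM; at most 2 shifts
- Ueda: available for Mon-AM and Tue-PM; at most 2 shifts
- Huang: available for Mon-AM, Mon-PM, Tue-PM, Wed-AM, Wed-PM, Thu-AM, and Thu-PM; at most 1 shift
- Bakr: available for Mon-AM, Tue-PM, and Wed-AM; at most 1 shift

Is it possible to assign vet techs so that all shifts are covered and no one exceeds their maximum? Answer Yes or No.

Total capacity is 8 and 8 slots are needed, so capacity alone doesn't rule it out.
Shifts {Tue-AM, Thu-AM, Thu-PM} need 3 worker-slots in total, but the vet techs available for any of those shifts (Quispe and Huang) can supply at most 2 among them. So no valid schedule exists.

No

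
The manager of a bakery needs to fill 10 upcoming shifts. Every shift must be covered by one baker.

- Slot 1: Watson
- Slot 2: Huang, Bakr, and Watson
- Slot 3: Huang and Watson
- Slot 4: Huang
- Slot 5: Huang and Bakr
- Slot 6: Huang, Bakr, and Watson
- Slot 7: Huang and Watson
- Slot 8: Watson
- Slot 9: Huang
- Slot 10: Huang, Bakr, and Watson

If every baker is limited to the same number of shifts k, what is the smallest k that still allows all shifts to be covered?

4

With 3 bakers and 10 worker-slots to fill, someone must work at least ⌈10/3⌉ = 4 shifts, so k ≥ 4.
k = 4 works: Slot 1→Watson, Slot 2→Bakr, Slot 3→Huang, Slot 4→Huang, Slot 5→Huang, Slot 6→Bakr, Slot 7→Watson, Slot 8→Watson, Slot 9→Huang, Slot 10→Bakr.
Loads: Huang 4, Bakr 3, Watson 3 — all ≤ 4.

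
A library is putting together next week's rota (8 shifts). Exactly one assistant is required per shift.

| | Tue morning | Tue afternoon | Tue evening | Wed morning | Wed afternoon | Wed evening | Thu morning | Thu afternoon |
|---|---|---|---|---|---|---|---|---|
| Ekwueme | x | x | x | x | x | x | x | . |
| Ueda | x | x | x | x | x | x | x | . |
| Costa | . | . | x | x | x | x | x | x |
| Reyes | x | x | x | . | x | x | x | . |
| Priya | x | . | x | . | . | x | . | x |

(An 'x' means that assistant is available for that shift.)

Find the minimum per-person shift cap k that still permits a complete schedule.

2

With 5 assistants and 8 worker-slots to fill, someone must work at least ⌈8/5⌉ = 2 shifts, so k ≥ 2.
k = 2 works: Tue morning→Ueda, Tue afternoon→Ekwueme, Tue evening→Reyes, Wed morning→Ekwueme, Wed afternoon→Ueda, Wed evening→Reyes, Thu morning→Costa, Thu afternoon→Costa.
Loads: Ekwueme 2, Ueda 2, Costa 2, Reyes 2, Priya 0 — all ≤ 2.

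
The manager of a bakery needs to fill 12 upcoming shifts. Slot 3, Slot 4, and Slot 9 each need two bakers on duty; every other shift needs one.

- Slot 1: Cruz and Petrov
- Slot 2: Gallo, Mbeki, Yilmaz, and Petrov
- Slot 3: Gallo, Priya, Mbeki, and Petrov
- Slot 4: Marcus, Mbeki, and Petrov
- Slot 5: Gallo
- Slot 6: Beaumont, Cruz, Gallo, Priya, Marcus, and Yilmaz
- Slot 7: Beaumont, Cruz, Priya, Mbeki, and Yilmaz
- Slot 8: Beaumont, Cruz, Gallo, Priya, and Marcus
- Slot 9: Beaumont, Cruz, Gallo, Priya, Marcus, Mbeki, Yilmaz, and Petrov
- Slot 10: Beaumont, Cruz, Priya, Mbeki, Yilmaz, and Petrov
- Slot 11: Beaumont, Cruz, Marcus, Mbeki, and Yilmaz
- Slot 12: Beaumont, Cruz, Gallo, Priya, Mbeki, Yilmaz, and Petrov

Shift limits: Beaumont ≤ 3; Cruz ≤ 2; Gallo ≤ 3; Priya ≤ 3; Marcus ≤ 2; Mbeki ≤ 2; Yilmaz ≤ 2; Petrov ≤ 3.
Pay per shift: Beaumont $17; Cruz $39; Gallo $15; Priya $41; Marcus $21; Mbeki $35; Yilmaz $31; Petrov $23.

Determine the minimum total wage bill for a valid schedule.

$339

Slot 5 can only be covered by Gallo, so that assignment is forced.
Picking the cheapest available baker for each shift independently would cost $263, but that ignores the shift limits.
An optimal schedule: Slot 1→Petrov, Slot 2→Gallo, Slot 3→Petrov+Mbeki, Slot 4→Marcus+Petrov, Slot 5→Gallo, Slot 6→Beaumont, Slot 7→Beaumont, Slot 8→Gallo, Slot 9→Marcus+Mbeki, Slot 10→Yilmaz, Slot 11→Beaumont, Slot 12→Yilmaz.
Total: 23 + 15 + 23 + 35 + 21 + 23 + 15 + 17 + 17 + 15 + 21 + 35 + 31 + 17 + 31 = $339.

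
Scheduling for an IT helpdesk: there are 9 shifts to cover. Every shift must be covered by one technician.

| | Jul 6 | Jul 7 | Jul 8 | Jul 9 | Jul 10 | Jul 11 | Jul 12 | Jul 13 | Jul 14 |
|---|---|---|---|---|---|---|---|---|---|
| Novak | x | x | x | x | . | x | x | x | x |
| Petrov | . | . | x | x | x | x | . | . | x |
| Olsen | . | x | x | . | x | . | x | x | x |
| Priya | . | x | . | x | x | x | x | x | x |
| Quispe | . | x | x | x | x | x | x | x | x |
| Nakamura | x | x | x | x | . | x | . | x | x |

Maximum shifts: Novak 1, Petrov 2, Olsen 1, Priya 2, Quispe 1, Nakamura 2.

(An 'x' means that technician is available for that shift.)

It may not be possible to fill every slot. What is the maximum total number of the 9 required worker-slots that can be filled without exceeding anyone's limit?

9

Total capacity across all technicians is 1+2+1+2+1+2 = 9, and 9 slots are needed, so at most 9 can be filled.
An assignment achieving 9: Jul 6→Novak, Jul 7→Priya, Jul 8→Petrov, Jul 9→Priya, Jul 10→Petrov, Jul 11→Quispe, Jul 12→Olsen, Jul 13→Nakamura, Jul 14→Nakamura.
Loads: Novak 1/1, Petrov 2/2, Olsen 1/1, Priya 2/2, Quispe 1/1, Nakamura 2/2.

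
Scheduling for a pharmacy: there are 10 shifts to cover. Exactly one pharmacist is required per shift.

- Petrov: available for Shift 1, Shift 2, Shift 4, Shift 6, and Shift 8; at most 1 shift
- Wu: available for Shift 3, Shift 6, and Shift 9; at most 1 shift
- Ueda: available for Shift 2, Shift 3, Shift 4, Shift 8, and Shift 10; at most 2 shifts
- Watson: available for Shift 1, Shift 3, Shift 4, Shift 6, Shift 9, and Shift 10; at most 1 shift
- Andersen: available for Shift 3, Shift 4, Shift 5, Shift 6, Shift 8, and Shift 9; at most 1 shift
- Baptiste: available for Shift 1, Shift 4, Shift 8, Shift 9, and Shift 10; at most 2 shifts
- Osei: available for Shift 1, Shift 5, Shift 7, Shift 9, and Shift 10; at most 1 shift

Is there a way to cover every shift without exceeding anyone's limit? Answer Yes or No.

No

Total capacity is 1+1+2+1+1+2+1 = 9 but 10 worker-slots are needed — infeasible.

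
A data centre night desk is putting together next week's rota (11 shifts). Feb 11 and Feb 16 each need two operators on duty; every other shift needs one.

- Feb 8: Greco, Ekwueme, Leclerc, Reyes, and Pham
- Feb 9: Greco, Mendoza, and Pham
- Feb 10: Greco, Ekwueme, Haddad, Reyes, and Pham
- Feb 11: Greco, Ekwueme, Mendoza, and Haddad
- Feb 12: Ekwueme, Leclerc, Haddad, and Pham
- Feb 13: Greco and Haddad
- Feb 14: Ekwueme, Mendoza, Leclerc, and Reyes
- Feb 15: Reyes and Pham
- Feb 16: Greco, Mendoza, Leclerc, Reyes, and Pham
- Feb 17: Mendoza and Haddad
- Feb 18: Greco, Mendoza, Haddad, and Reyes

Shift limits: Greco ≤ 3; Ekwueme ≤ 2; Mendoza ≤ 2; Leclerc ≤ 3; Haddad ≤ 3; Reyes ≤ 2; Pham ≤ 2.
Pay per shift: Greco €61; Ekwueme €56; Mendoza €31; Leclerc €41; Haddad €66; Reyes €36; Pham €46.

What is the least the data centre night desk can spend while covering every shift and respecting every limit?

€583

Picking the cheapest available operator for each shift independently would cost €488, but that ignores the shift limits.
An optimal schedule: Feb 8→Pham, Feb 9→Mendoza, Feb 10→Ekwueme, Feb 11→Ekwueme+Greco, Feb 12→Leclerc, Feb 13→Greco, Feb 14→Leclerc, Feb 15→Reyes, Feb 16→Leclerc+Pham, Feb 17→Mendoza, Feb 18→Reyes.
Total: 46 + 31 + 56 + 56 + 61 + 41 + 61 + 41 + 36 + 41 + 46 + 31 + 36 = €583.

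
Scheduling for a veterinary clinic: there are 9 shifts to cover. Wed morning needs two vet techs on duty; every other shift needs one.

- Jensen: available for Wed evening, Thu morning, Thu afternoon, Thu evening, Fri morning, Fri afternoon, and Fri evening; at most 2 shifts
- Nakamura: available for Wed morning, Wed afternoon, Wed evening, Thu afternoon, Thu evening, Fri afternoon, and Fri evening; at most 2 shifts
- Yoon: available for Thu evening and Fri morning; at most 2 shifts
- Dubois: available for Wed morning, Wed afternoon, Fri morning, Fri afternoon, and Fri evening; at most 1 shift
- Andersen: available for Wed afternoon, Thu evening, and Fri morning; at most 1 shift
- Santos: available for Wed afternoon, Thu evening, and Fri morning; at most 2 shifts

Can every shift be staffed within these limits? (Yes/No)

No

Total capacity is 10 and 10 slots are needed, so capacity alone doesn't rule it out.
Shifts {Wed morning, Wed evening, Thu morning, Thu afternoon, Fri afternoon} need 6 worker-slots in total, but the vet techs available for any of those shifts (Jensen, Nakamura, and Dubois) can supply at most 5 among them. So no valid schedule exists.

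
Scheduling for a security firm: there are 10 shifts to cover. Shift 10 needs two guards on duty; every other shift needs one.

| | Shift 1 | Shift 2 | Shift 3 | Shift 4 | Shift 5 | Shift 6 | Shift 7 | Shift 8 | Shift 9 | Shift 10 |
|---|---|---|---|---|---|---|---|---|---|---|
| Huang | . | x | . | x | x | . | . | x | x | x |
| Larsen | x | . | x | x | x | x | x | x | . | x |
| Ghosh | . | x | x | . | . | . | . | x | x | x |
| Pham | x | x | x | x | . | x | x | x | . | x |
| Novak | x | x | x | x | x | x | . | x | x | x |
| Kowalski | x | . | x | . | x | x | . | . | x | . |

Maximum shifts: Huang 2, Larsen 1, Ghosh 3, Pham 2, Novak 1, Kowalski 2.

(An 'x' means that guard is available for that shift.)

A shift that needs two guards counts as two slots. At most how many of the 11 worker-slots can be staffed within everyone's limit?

11

Total capacity across all guards is 2+1+3+2+1+2 = 11, and 11 slots are needed, so at most 11 can be filled.
An assignment achieving 11: Shift 1→Pham, Shift 2→Huang, Shift 3→Kowalski, Shift 4→Huang, Shift 5→Novak, Shift 6→Kowalski, Shift 7→Larsen, Shift 8→Ghosh, Shift 9→Ghosh, Shift 10→Ghosh+Pham.
Loads: Huang 2/2, Larsen 1/1, Ghosh 3/3, Pham 2/2, Novak 1/1, Kowalski 2/2.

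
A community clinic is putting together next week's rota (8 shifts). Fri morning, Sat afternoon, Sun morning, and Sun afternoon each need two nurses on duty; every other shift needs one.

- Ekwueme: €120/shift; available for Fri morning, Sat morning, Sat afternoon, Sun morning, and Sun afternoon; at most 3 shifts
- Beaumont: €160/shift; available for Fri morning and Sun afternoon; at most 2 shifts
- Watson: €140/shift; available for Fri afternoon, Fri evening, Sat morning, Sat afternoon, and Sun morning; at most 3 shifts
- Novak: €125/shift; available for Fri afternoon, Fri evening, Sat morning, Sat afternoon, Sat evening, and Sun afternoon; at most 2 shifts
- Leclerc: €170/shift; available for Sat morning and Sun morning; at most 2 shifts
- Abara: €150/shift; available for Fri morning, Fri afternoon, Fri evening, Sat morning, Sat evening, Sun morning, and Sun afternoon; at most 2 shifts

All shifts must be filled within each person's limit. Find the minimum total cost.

€1650

Picking the cheapest available nurse for each shift independently would cost €1515, but that ignores the shift limits.
An optimal schedule: Fri morning→Ekwueme+Beaumont, Fri afternoon→Novak, Fri evening→Watson, Sat morning→Ekwueme, Sat afternoon→Ekwueme+Watson, Sat evening→Novak, Sun morning→Watson+Abara, Sun afternoon→Abara+Beaumont.
Total: 120 + 160 + 125 + 140 + 120 + 120 + 140 + 125 + 140 + 150 + 150 + 160 = €1650.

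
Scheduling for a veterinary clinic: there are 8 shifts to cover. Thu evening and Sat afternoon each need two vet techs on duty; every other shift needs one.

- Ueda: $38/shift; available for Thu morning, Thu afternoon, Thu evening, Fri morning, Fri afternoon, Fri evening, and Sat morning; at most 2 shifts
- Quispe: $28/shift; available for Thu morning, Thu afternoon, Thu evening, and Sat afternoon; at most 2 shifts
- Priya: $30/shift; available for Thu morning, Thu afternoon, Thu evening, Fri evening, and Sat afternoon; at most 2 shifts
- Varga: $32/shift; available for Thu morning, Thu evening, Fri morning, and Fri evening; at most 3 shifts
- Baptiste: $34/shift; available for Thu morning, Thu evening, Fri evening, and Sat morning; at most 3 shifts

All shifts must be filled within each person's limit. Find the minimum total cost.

$318

Fri afternoon can only be covered by Ueda, so that assignment is forced.
Sat afternoon can only be covered by Quispe and Priya, so that assignment is forced.
Picking the cheapest available vet tech for each shift independently would cost $306, but that ignores the shift limits.
An optimal schedule: Thu morning→Varga, Thu afternoon→Quispe, Thu evening→Varga+Baptiste, Fri morning→Varga, Fri afternoon→Ueda, Fri evening→Priya, Sat morning→Baptiste, Sat afternoon→Quispe+Priya.
Total: 32 + 28 + 32 + 34 + 32 + 38 + 30 + 34 + 28 + 30 = $318.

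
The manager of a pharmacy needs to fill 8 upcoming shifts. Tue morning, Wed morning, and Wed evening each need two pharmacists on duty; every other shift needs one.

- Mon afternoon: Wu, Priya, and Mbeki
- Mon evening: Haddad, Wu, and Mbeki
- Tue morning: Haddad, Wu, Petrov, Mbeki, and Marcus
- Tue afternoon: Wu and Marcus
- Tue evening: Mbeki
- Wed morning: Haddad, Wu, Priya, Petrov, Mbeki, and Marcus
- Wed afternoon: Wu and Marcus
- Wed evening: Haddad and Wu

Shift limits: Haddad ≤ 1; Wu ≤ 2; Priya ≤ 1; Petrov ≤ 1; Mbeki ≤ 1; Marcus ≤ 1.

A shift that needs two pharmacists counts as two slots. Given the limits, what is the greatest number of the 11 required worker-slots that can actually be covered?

Total capacity across all pharmacists is 1+2+1+1+1+1 = 7, and 11 slots are needed, so at most 7 can be filled.
An assignment achieving 7: Mon afternoon→Priya, Tue morning→Petrov+Marcus, Tue afternoon→Wu, Tue evening→Mbeki, Wed afternoon→Wu, Wed evening→Haddad.
Loads: Haddad 1/1, Wu 2/2, Priya 1/1, Petrov 1/1, Mbeki 1/1, Marcus 1/1.

7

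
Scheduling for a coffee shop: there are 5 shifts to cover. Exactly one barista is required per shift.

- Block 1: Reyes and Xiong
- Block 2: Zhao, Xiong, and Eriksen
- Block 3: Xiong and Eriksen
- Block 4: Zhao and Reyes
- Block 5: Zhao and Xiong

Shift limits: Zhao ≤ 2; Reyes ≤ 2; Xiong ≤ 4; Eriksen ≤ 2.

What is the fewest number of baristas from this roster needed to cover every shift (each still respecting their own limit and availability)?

5 slots to fill and no one can take more than 4, so at least ⌈5/4⌉ = 2 baristas are needed.
Zhao and Xiong alone can cover everything: Block 1→Xiong, Block 2→Zhao, Block 3→Xiong, Block 4→Zhao, Block 5→Xiong.

2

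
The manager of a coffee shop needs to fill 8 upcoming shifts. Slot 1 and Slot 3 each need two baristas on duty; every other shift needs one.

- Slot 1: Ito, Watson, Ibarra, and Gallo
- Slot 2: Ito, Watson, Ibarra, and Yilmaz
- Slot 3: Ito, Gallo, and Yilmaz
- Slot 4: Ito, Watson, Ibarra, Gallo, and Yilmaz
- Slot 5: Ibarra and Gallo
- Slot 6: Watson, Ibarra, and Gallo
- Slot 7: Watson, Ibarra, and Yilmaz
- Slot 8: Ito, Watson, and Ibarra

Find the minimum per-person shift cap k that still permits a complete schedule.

2

With 5 baristas and 10 worker-slots to fill, someone must work at least ⌈10/5⌉ = 2 shifts, so k ≥ 2.
k = 2 works: Slot 1→Ibarra+Gallo, Slot 2→Yilmaz, Slot 3→Ito+Gallo, Slot 4→Yilmaz, Slot 5→Ibarra, Slot 6→Watson, Slot 7→Watson, Slot 8→Ito.
Loads: Ito 2, Watson 2, Ibarra 2, Gallo 2, Yilmaz 2 — all ≤ 2.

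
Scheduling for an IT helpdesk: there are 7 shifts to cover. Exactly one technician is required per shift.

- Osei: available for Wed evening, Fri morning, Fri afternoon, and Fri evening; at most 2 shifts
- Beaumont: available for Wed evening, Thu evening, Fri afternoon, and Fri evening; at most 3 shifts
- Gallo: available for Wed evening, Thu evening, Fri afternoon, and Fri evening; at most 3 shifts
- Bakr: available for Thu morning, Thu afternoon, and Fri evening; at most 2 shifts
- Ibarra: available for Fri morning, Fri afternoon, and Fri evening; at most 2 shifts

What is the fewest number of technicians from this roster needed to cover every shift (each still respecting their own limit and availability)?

7 slots to fill and no one can take more than 3, so at least ⌈7/3⌉ = 3 technicians are needed.
Osei, Beaumont, and Bakr alone can cover everything: Wed evening→Osei, Thu morning→Bakr, Thu afternoon→Bakr, Thu evening→Beaumont, Fri morning→Osei, Fri afternoon→Beaumont, Fri evening→Beaumont.

3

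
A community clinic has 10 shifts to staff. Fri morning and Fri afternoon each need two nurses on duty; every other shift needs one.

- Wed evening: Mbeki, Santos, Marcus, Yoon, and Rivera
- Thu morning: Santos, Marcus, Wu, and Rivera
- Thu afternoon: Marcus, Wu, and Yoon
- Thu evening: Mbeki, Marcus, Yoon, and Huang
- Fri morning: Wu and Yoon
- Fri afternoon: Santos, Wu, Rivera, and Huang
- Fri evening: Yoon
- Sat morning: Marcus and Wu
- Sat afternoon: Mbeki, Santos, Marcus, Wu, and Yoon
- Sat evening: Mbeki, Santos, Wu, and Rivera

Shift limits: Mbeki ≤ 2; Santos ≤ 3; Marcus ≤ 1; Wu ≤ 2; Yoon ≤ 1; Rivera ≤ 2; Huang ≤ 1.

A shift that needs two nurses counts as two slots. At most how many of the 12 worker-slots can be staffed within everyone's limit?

11

Total capacity across all nurses is 2+3+1+2+1+2+1 = 12, and 12 slots are needed, so at most 12 can be filled.
Shifts {Fri morning, Fri evening} need 3 slots but only Wu and Yoon are available for them, supplying at most 2 — so at least 1 slot must go unfilled.
An assignment achieving 11: Wed evening→Rivera, Thu morning→Santos, Thu afternoon→Wu, Thu evening→Mbeki, Fri morning→Wu, Fri afternoon→Santos+Rivera, Fri evening→Yoon, Sat morning→Marcus, Sat afternoon→Santos, Sat evening→Mbeki.
Loads: Mbeki 2/2, Santos 3/3, Marcus 1/1, Wu 2/2, Yoon 1/1, Rivera 2/2, Huang 0/1.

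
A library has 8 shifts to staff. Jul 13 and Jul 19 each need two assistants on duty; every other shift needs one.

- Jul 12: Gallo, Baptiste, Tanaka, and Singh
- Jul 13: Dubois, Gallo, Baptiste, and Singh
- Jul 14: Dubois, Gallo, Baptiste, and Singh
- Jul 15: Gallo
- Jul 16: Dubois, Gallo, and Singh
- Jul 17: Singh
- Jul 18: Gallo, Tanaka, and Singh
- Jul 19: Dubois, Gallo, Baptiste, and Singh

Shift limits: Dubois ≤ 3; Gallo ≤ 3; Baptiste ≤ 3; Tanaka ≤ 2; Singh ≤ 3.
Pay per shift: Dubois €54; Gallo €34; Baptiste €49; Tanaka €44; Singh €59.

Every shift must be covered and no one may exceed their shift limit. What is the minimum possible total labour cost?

€450

Jul 15 can only be covered by Gallo, so that assignment is forced.
Jul 17 can only be covered by Singh, so that assignment is forced.
Picking the cheapest available assistant for each shift independently would cost €395, but that ignores the shift limits.
An optimal schedule: Jul 12→Tanaka, Jul 13→Gallo+Baptiste, Jul 14→Baptiste, Jul 15→Gallo, Jul 16→Gallo, Jul 17→Singh, Jul 18→Tanaka, Jul 19→Baptiste+Dubois.
Total: 44 + 34 + 49 + 49 + 34 + 34 + 59 + 44 + 49 + 54 = €450.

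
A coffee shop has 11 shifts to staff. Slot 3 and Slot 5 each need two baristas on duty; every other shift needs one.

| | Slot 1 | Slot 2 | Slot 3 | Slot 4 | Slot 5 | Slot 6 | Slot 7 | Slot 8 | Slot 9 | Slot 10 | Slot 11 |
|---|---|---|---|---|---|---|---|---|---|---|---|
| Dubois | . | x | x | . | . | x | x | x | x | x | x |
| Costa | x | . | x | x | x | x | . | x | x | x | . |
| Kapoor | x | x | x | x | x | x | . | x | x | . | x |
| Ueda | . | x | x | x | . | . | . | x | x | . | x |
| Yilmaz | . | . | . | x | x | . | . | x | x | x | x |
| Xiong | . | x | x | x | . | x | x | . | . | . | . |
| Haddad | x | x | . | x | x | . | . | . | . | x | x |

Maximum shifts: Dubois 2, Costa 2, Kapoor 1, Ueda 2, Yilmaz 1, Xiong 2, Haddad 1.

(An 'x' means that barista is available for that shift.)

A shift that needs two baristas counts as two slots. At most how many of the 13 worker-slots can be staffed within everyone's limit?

11

Total capacity across all baristas is 2+2+1+2+1+2+1 = 11, and 13 slots are needed, so at most 11 can be filled.
An assignment achieving 11: Slot 1→Costa, Slot 2→Ueda, Slot 3→Ueda+Xiong, Slot 4→Xiong, Slot 5→Costa+Kapoor, Slot 6→Dubois, Slot 7→Dubois, Slot 10→Yilmaz, Slot 11→Haddad.
Loads: Dubois 2/2, Costa 2/2, Kapoor 1/1, Ueda 2/2, Yilmaz 1/1, Xiong 2/2, Haddad 1/1.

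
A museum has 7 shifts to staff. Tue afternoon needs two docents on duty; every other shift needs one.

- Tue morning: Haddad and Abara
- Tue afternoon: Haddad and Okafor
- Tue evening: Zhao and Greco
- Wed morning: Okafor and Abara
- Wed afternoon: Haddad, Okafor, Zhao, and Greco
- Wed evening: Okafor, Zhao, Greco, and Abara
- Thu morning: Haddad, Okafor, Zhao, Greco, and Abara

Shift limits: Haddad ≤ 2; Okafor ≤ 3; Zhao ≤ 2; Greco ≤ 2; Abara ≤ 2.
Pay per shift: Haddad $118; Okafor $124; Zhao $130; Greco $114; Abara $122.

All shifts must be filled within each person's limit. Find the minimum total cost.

$956

Tue afternoon can only be covered by Haddad and Okafor, so that assignment is forced.
Picking the cheapest available docent for each shift independently would cost $938, but that ignores the shift limits.
An optimal schedule: Tue morning→Haddad, Tue afternoon→Haddad+Okafor, Tue evening→Greco, Wed morning→Abara, Wed afternoon→Greco, Wed evening→Abara, Thu morning→Okafor.
Total: 118 + 118 + 124 + 114 + 122 + 114 + 122 + 124 = $956.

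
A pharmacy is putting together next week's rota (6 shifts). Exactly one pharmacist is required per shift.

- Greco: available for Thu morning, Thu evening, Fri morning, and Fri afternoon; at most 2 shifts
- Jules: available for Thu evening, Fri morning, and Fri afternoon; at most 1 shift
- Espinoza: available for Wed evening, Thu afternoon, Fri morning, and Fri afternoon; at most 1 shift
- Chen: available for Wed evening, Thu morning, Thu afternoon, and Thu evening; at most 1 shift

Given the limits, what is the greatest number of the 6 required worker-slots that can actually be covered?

5

Total capacity across all pharmacists is 2+1+1+1 = 5, and 6 slots are needed, so at most 5 can be filled.
An assignment achieving 5: Wed evening→Espinoza, Thu morning→Greco, Thu afternoon→Chen, Thu evening→Greco, Fri morning→Jules.
Loads: Greco 2/2, Jules 1/1, Espinoza 1/1, Chen 1/1.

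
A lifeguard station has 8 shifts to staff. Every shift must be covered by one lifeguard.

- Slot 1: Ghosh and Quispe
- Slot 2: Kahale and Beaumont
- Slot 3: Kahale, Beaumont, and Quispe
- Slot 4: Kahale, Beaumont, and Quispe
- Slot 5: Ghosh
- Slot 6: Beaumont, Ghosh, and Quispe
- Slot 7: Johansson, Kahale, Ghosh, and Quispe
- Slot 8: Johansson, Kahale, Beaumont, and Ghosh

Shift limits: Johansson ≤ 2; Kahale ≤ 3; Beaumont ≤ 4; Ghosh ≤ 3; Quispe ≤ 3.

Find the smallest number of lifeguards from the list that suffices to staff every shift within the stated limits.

3

8 slots to fill and no one can take more than 4, so at least ⌈8/4⌉ = 2 lifeguards are needed.
Any 2 lifeguards together have capacity at most 4+3 = 7 < 8 slots, so 2 can never suffice.
Johansson, Kahale, and Ghosh alone can cover everything: Slot 1→Ghosh, Slot 2→Kahale, Slot 3→Kahale, Slot 4→Kahale, Slot 5→Ghosh, Slot 6→Ghosh, Slot 7→Johansson, Slot 8→Johansson.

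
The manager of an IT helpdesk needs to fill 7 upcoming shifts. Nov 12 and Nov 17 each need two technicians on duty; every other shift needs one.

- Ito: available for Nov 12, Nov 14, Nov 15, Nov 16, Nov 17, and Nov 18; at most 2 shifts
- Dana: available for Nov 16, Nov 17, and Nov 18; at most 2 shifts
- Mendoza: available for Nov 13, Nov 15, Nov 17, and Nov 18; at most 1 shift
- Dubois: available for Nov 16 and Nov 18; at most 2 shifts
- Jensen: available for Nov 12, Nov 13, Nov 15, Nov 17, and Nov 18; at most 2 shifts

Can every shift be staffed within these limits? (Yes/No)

Total capacity is 9 and 9 slots are needed, so capacity alone doesn't rule it out.
Shifts {Nov 12, Nov 13, Nov 14, Nov 15, Nov 17} need 7 worker-slots in total, but the technicians available for any of those shifts (Ito, Dana, Mendoza, and Jensen) can supply at most 6 among them. So no valid schedule exists.

No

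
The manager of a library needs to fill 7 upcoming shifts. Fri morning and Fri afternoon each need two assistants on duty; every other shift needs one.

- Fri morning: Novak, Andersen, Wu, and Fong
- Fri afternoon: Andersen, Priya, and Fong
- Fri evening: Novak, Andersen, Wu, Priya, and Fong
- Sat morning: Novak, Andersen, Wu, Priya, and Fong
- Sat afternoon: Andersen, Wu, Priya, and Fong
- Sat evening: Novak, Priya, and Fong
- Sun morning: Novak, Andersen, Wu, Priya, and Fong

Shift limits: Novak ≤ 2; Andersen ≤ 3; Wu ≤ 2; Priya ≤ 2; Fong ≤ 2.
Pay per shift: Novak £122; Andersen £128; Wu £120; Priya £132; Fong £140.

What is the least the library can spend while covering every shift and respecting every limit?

Picking the cheapest available assistant for each shift independently would cost £1104, but that ignores the shift limits.
An optimal schedule: Fri morning→Novak+Andersen, Fri afternoon→Andersen+Priya, Fri evening→Wu, Sat morning→Andersen, Sat afternoon→Wu, Sat evening→Novak, Sun morning→Priya.
Total: 122 + 128 + 128 + 132 + 120 + 128 + 120 + 122 + 132 = £1132.

£1132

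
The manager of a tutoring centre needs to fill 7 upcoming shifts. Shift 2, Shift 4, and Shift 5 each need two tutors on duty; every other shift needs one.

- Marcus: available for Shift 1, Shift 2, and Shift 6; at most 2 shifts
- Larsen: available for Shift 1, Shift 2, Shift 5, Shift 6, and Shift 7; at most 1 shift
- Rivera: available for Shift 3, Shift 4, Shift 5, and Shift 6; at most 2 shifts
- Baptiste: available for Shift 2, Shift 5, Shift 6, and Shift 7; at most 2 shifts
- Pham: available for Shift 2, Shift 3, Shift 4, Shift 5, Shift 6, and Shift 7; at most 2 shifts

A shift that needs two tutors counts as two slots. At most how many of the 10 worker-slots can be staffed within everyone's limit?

9

Total capacity across all tutors is 2+1+2+2+2 = 9, and 10 slots are needed, so at most 9 can be filled.
An assignment achieving 9: Shift 1→Marcus, Shift 2→Marcus+Baptiste, Shift 3→Rivera, Shift 4→Rivera+Pham, Shift 5→Baptiste+Pham, Shift 7→Larsen.
Loads: Marcus 2/2, Larsen 1/1, Rivera 2/2, Baptiste 2/2, Pham 2/2.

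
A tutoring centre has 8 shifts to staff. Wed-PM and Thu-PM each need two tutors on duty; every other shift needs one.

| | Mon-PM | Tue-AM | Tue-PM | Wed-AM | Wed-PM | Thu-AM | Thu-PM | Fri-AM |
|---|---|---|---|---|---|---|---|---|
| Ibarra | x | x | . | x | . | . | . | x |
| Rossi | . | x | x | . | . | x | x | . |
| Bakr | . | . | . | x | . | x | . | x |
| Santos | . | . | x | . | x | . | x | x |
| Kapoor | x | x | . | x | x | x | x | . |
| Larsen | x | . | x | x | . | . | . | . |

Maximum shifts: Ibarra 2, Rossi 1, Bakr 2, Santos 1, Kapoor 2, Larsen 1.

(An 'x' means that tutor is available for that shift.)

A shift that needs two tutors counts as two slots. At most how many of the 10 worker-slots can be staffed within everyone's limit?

9

Total capacity across all tutors is 2+1+2+1+2+1 = 9, and 10 slots are needed, so at most 9 can be filled.
An assignment achieving 9: Mon-PM→Ibarra, Tue-AM→Ibarra, Tue-PM→Rossi, Wed-AM→Larsen, Wed-PM→Santos+Kapoor, Thu-AM→Bakr, Thu-PM→Kapoor, Fri-AM→Bakr.
Loads: Ibarra 2/2, Rossi 1/1, Bakr 2/2, Santos 1/1, Kapoor 2/2, Larsen 1/1.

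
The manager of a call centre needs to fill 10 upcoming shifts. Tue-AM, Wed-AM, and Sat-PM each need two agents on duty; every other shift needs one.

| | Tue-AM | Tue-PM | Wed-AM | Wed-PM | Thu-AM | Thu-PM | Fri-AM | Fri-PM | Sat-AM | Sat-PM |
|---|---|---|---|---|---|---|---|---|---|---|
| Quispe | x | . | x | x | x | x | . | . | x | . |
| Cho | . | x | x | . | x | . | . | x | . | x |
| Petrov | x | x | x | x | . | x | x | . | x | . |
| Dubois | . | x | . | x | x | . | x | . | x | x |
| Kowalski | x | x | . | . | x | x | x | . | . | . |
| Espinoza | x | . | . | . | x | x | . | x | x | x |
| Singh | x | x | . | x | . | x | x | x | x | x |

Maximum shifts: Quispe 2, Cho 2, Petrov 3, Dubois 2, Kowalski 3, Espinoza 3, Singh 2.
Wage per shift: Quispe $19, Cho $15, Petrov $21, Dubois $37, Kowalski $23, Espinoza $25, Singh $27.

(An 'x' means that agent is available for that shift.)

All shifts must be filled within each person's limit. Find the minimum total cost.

Picking the cheapest available agent for each shift independently would cost $237, but that ignores the shift limits.
An optimal schedule: Tue-AM→Kowalski+Espinoza, Tue-PM→Petrov, Wed-AM→Cho+Quispe, Wed-PM→Quispe, Thu-AM→Kowalski, Thu-PM→Kowalski, Fri-AM→Petrov, Fri-PM→Espinoza, Sat-AM→Petrov, Sat-PM→Cho+Espinoza.
Total: 23 + 25 + 21 + 15 + 19 + 19 + 23 + 23 + 21 + 25 + 21 + 15 + 25 = $275.

$275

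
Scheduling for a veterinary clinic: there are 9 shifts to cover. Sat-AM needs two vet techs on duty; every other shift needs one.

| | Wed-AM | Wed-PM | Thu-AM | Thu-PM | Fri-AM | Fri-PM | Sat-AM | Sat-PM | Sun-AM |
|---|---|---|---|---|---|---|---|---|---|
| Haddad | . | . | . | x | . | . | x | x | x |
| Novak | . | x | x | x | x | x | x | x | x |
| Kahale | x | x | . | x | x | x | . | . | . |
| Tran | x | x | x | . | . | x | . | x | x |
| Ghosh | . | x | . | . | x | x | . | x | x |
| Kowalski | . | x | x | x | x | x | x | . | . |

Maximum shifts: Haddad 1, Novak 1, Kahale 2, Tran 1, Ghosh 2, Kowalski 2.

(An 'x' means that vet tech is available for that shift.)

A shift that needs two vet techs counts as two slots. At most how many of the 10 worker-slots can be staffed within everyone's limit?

Total capacity across all vet techs is 1+1+2+1+2+2 = 9, and 10 slots are needed, so at most 9 can be filled.
An assignment achieving 9: Wed-AM→Kahale, Wed-PM→Kowalski, Thu-AM→Novak, Thu-PM→Kahale, Fri-AM→Ghosh, Sat-AM→Haddad+Kowalski, Sat-PM→Tran, Sun-AM→Ghosh.
Loads: Haddad 1/1, Novak 1/1, Kahale 2/2, Tran 1/1, Ghosh 2/2, Kowalski 2/2.

9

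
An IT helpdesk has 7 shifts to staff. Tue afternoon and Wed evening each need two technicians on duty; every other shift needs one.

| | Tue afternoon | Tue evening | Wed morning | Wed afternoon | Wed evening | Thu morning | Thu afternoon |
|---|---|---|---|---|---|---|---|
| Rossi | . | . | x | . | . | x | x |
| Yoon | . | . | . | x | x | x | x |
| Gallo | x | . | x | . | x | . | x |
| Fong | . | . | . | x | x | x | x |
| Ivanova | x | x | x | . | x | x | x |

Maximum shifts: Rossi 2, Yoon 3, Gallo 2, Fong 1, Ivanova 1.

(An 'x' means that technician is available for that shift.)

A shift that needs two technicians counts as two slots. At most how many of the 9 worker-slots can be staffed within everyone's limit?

8

Total capacity across all technicians is 2+3+2+1+1 = 9, and 9 slots are needed, so at most 9 can be filled.
Shifts {Tue afternoon, Tue evening} need 3 slots but only Gallo and Ivanova are available for them, supplying at most 2 — so at least 1 slot must go unfilled.
An assignment achieving 8: Tue afternoon→Gallo, Tue evening→Ivanova, Wed morning→Rossi, Wed afternoon→Yoon, Wed evening→Yoon+Gallo, Thu morning→Rossi, Thu afternoon→Yoon.
Loads: Rossi 2/2, Yoon 3/3, Gallo 2/2, Fong 0/1, Ivanova 1/1.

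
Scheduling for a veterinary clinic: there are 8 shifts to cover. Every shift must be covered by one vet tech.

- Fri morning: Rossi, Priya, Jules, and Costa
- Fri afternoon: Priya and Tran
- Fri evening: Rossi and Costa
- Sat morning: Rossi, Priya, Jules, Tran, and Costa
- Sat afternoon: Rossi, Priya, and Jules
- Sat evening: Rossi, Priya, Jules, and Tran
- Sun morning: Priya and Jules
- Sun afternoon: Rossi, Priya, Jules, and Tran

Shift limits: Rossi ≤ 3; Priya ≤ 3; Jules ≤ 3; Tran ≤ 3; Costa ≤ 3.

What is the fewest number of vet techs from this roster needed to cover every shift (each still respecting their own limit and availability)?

8 slots to fill and no one can take more than 3, so at least ⌈8/3⌉ = 3 vet techs are needed.
Rossi, Priya, and Jules alone can cover everything: Fri morning→Rossi, Fri afternoon→Priya, Fri evening→Rossi, Sat morning→Rossi, Sat afternoon→Priya, Sat evening→Jules, Sun morning→Priya, Sun afternoon→Jules.

3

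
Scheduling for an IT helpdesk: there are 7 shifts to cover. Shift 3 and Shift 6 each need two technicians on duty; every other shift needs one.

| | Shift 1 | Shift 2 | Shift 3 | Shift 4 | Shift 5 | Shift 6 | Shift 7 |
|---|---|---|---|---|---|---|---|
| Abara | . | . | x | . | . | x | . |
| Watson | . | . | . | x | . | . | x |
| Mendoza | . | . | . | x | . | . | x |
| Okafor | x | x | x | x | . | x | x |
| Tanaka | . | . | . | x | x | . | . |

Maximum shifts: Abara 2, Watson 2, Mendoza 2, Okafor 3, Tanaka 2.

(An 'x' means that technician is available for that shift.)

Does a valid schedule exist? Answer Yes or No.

No

Total capacity is 11 and 9 slots are needed, so capacity alone doesn't rule it out.
Shifts {Shift 1, Shift 2, Shift 3, Shift 6} need 6 worker-slots in total, but the technicians available for any of those shifts (Abara and Okafor) can supply at most 5 among them. So no valid schedule exists.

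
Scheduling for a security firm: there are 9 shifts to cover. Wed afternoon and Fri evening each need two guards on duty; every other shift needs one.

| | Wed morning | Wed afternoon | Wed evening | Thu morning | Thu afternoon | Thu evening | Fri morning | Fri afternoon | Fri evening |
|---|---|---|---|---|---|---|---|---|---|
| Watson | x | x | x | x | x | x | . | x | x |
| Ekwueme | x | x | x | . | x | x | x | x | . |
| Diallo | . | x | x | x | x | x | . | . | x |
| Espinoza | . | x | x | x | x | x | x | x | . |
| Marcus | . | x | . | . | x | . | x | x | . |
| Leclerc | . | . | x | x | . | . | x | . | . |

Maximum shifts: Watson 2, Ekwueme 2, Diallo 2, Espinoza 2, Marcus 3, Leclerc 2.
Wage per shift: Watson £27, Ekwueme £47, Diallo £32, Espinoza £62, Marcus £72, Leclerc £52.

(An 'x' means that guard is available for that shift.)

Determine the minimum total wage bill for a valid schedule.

Fri evening can only be covered by Watson and Diallo, so that assignment is forced.
Picking the cheapest available guard for each shift independently would cost £327, but that ignores the shift limits.
An optimal schedule: Wed morning→Watson, Wed afternoon→Espinoza+Marcus, Wed evening→Leclerc, Thu morning→Diallo, Thu afternoon→Espinoza, Thu evening→Ekwueme, Fri morning→Leclerc, Fri afternoon→Ekwueme, Fri evening→Watson+Diallo.
Total: 27 + 62 + 72 + 52 + 32 + 62 + 47 + 52 + 47 + 27 + 32 = £512.

£512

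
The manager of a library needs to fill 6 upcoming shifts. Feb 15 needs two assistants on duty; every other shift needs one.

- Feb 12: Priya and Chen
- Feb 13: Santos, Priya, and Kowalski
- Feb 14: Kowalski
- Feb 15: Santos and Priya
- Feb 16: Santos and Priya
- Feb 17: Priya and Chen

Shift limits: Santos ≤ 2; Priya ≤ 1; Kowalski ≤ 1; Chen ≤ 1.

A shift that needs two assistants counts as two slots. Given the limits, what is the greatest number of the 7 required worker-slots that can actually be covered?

5

Total capacity across all assistants is 2+1+1+1 = 5, and 7 slots are needed, so at most 5 can be filled.
An assignment achieving 5: Feb 12→Priya, Feb 14→Kowalski, Feb 15→Santos, Feb 16→Santos, Feb 17→Chen.
Loads: Santos 2/2, Priya 1/1, Kowalski 1/1, Chen 1/1.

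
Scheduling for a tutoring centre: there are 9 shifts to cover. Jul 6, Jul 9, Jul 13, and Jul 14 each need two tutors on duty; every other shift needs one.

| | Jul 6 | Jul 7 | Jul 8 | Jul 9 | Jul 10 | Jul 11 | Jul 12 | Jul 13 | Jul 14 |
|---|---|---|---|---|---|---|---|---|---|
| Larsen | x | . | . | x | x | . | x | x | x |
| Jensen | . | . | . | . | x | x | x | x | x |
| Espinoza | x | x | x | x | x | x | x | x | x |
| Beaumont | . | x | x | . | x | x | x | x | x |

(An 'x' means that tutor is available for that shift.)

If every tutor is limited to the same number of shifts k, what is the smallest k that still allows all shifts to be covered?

With 4 tutors and 13 worker-slots to fill, someone must work at least ⌈13/4⌉ = 4 shifts, so k ≥ 4.
k = 4 works: Jul 6→Larsen+Espinoza, Jul 7→Espinoza, Jul 8→Espinoza, Jul 9→Larsen+Espinoza, Jul 10→Larsen, Jul 11→Jensen, Jul 12→Larsen, Jul 13→Jensen+Beaumont, Jul 14→Jensen+Beaumont.
Loads: Larsen 4, Jensen 3, Espinoza 4, Beaumont 2 — all ≤ 4.

4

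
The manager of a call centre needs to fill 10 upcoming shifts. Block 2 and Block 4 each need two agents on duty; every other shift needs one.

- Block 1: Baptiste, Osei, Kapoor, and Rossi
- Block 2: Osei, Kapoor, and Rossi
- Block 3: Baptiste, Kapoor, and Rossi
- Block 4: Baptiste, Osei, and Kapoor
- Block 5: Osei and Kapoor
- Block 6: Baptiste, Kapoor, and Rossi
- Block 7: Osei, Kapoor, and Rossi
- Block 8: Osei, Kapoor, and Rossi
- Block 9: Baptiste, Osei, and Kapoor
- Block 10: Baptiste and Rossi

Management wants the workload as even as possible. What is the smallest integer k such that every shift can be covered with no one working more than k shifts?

3

With 4 agents and 12 worker-slots to fill, someone must work at least ⌈12/4⌉ = 3 shifts, so k ≥ 3.
k = 3 works: Block 1→Rossi, Block 2→Osei+Kapoor, Block 3→Baptiste, Block 4→Baptiste+Osei, Block 5→Osei, Block 6→Kapoor, Block 7→Rossi, Block 8→Rossi, Block 9→Kapoor, Block 10→Baptiste.
Loads: Baptiste 3, Osei 3, Kapoor 3, Rossi 3 — all ≤ 3.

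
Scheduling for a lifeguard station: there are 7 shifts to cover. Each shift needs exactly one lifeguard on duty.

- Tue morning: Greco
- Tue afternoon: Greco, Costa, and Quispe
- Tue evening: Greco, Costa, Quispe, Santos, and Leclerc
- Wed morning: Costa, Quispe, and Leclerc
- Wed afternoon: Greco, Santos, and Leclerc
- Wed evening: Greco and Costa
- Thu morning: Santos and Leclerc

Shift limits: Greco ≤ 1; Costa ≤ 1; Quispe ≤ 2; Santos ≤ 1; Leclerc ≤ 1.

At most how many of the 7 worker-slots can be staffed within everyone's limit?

6

Total capacity across all lifeguards is 1+1+2+1+1 = 6, and 7 slots are needed, so at most 6 can be filled.
An assignment achieving 6: Tue morning→Greco, Tue afternoon→Quispe, Wed morning→Quispe, Wed afternoon→Leclerc, Wed evening→Costa, Thu morning→Santos.
Loads: Greco 1/1, Costa 1/1, Quispe 2/2, Santos 1/1, Leclerc 1/1.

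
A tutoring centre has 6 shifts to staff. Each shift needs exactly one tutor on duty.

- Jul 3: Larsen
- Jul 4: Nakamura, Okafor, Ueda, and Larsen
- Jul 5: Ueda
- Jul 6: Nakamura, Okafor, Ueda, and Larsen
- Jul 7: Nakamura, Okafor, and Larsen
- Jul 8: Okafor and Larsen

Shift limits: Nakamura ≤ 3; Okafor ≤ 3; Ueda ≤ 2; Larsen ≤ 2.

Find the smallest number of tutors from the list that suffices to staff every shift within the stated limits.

6 slots to fill and no one can take more than 3, so at least ⌈6/3⌉ = 2 tutors are needed.
No set of 2 tutors can cover every shift (each such set leaves at least one shift with no one available or exceeds a cap).
Nakamura, Ueda, and Larsen alone can cover everything: Jul 3→Larsen, Jul 4→Nakamura, Jul 5→Ueda, Jul 6→Nakamura, Jul 7→Nakamura, Jul 8→Larsen.

3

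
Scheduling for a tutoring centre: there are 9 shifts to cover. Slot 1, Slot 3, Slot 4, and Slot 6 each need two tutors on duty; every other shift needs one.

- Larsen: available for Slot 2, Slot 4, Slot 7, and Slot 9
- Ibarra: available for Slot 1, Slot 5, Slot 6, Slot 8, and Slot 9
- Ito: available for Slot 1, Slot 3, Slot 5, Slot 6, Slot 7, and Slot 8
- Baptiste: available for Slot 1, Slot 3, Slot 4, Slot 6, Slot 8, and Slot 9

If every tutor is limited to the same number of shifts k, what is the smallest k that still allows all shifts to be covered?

With 4 tutors and 13 worker-slots to fill, someone must work at least ⌈13/4⌉ = 4 shifts, so k ≥ 4.
k = 4 works: Slot 1→Ibarra+Ito, Slot 2→Larsen, Slot 3→Ito+Baptiste, Slot 4→Larsen+Baptiste, Slot 5→Ibarra, Slot 6→Ibarra+Ito, Slot 7→Larsen, Slot 8→Ibarra, Slot 9→Larsen.
Loads: Larsen 4, Ibarra 4, Ito 3, Baptiste 2 — all ≤ 4.

4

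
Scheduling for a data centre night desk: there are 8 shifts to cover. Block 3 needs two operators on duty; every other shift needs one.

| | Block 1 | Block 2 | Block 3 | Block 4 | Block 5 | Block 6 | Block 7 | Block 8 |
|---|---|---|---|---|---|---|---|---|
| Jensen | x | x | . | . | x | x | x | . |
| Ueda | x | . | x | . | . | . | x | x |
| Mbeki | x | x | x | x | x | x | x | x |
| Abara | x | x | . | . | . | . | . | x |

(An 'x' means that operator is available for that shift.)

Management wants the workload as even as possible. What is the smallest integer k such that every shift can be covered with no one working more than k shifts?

3

With 4 operators and 9 worker-slots to fill, someone must work at least ⌈9/4⌉ = 3 shifts, so k ≥ 3.
k = 3 works: Block 1→Mbeki, Block 2→Jensen, Block 3→Ueda+Mbeki, Block 4→Mbeki, Block 5→Jensen, Block 6→Jensen, Block 7→Ueda, Block 8→Ueda.
Loads: Jensen 3, Ueda 3, Mbeki 3, Abara 0 — all ≤ 3.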